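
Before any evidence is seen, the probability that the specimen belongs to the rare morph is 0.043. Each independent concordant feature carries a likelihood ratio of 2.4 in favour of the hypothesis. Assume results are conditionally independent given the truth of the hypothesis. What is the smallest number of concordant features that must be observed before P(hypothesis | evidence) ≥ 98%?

8

Prior odds: 0.043 ÷ 0.957 = 43/957.
Likelihood ratio per concordant feature = 2.4.
Target posterior odds = 0.98/0.02 = 49.
Need (43/957) × 2.4ⁿ ≥ 49, i.e. 2.4ⁿ ≥ 46893/43.
2.4⁷ = 35831808/78125 falls short of 46893/43 but 2.4⁸ = 429981696/390625 reaches it, so n = 8.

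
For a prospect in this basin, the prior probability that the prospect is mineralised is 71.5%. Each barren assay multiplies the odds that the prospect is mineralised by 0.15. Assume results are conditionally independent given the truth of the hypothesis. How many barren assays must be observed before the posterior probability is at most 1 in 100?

3

Prior odds = 0.715/0.285 = 143/57.
Likelihood ratio per barren assay = 0.15.
Target posterior odds = 0.01/0.99 = 1/99.
Require 0.15ⁿ ≤ 1/99 ÷ (143/57) = 19/4719.
0.15² = 0.0225 is still above 19/4719 but 0.15³ = 0.003375 is at or below it, so n = 3.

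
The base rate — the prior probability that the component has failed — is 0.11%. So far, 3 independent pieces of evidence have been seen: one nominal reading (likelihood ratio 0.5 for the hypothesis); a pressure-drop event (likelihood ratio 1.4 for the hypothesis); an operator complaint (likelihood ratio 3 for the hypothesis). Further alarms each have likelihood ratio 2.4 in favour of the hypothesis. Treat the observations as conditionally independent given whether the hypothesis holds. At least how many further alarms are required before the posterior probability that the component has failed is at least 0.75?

Prior odds = 0.0011/0.9989 = 11/9989.
Combined Bayes factor of the evidence already in hand = 0.5 × 1.4 × 3 = 2.1.
Odds after that evidence = (11/9989) × 2.1 = 33/14270.
Target odds = 0.75/0.25 = 3.
Need 2.4ⁿ ≥ 3 ÷ (33/14270) = 14270/11.
2.4⁸ = 429981696/390625 falls short of 14270/11 but 2.4⁹ ≈2641.81 reaches it, so n = 9.

9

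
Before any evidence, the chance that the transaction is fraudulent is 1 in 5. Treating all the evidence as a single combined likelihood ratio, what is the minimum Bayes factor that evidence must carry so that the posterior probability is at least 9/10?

36

Prior odds = 0.2/0.8 = 0.25.
Target odds = 0.9/0.1 = 9.
Required Bayes factor = 9 ÷ 0.25 = 36.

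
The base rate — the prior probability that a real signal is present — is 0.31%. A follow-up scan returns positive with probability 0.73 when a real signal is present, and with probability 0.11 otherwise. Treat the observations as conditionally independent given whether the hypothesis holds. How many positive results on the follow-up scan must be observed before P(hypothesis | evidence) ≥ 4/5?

Prior odds = 0.0031/0.9969 = 31/9969.
Likelihood ratio of a positive result = 0.73/0.11 = 73/11.
Target posterior odds = 0.8/0.2 = 4.
Require (73/11)ⁿ ≥ 4 ÷ (31/9969) = 39876/31.
(73/11)³ = 389017/1331 falls short of 39876/31 but (73/11)⁴ = 28398241/14641 reaches it, so n = 4.

4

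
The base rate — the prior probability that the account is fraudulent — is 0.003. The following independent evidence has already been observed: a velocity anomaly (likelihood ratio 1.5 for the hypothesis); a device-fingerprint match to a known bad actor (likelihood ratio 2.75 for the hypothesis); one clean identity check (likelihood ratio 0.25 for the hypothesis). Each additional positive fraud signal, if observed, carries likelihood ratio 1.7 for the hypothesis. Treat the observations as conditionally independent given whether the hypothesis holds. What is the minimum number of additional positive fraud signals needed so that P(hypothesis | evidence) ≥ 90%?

16

Prior odds = 0.003/0.997 = 3/997.
Combined Bayes factor of the evidence already in hand = 1.5 × 2.75 × 0.25 = 1.03125.
Odds after that evidence = (3/997) × 1.03125 = 99/31904.
Target odds = 0.9/0.1 = 9.
Need 1.7ⁿ ≥ 9 ÷ (99/31904) = 31904/11.
1.7¹⁵ ≈2862.42 falls short of 31904/11 but 1.7¹⁶ ≈4866.12 reaches it, so n = 16.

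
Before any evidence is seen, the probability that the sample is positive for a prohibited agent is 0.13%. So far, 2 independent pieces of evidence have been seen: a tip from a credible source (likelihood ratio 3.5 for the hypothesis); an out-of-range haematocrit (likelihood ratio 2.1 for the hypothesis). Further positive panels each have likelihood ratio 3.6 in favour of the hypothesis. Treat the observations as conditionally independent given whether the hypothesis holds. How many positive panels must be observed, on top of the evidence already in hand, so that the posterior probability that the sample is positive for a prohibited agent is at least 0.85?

5

Prior odds = 0.0013/0.9987 = 13/9987.
Combined Bayes factor of the evidence already in hand = 3.5 × 2.1 = 7.35.
Odds after that evidence = (13/9987) × 7.35 = 637/66580.
Target odds = 0.85/0.15 = 17/3.
Need 3.6ⁿ ≥ 17/3 ÷ (637/66580) = 1131860/1911.
3.6⁴ = 167.9616 falls short of 1131860/1911 but 3.6⁵ = 604.66176 reaches it, so n = 5.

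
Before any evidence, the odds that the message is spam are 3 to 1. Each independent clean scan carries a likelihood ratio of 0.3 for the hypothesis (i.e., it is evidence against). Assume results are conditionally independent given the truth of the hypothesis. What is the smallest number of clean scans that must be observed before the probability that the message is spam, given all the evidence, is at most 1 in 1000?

7

Prior odds = 3.
Likelihood ratio per clean scan = 0.3.
Target odds: 0.001 ÷ 0.999 = 1/999.
Require 0.3ⁿ ≤ 1/999 ÷ 3 = 1/2997.
0.3⁶ = 729/1000000 is still above 1/2997 but 0.3⁷ = 2187/10000000 is at or below it, so n = 7.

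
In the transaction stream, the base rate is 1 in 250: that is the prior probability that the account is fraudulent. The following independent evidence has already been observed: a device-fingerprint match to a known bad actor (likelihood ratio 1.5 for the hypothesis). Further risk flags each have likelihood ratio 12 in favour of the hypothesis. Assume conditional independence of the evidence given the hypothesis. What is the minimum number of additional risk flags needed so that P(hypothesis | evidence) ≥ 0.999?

5

Prior odds = 0.004/0.996 = 1/249.
Bayes factor of the evidence already in hand = 1.5.
Odds after that evidence = (1/249) × 1.5 = 1/166.
Target odds = 0.999/0.001 = 999.
Need 12ⁿ ≥ 999 ÷ (1/166) = 165834.
12⁴ = 20736 falls short of 165834 but 12⁵ = 248832 reaches it, so n = 5.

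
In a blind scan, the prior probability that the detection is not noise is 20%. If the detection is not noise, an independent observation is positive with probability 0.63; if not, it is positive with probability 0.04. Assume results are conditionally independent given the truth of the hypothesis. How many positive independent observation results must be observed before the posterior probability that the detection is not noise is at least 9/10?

Prior odds: 0.2 ÷ 0.8 = 0.25.
Likelihood ratio of a positive = 0.63/0.04 = 15.75.
Target posterior odds = 0.9/0.1 = 9.
Require 15.75ⁿ ≥ 9 ÷ 0.25 = 36.
15.75¹ = 15.75 falls short of 36 but 15.75² = 248.0625 reaches it, so n = 2.

2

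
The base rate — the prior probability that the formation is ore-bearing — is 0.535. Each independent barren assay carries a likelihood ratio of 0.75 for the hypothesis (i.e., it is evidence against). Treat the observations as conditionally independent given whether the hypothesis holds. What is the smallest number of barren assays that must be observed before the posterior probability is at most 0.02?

15

Prior odds: 0.535 ÷ 0.465 = 107/93.
Likelihood ratio per barren assay = 0.75.
Target odds: 0.02 ÷ 0.98 = 1/49.
Need (107/93) × 0.75ⁿ ≤ 1/49, i.e. 0.75ⁿ ≤ 93/5243.
0.75¹⁴ = 4782969/268435456 is still above 93/5243 but 0.75¹⁵ ≈0.0133635 is at or below it, so n = 15.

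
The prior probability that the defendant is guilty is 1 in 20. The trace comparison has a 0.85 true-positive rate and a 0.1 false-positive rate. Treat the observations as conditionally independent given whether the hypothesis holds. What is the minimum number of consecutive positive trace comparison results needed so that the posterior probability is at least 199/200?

4

Prior odds: 0.05 ÷ 0.95 = 1/19.
Likelihood ratio of a positive result = 0.85/0.1 = 8.5.
Target odds: 0.995 ÷ 0.005 = 199.
Need (1/19) × 8.5ⁿ ≥ 199, i.e. 8.5ⁿ ≥ 3781.
8.5³ = 614.125 falls short of 3781 but 8.5⁴ = 5220.0625 reaches it, so n = 4.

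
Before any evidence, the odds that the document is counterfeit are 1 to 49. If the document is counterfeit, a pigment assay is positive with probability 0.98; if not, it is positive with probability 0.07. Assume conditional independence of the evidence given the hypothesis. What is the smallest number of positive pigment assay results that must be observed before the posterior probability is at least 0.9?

Prior odds = 1/49.
Likelihood ratio of a positive = 0.98/0.07 = 14.
Target posterior odds = 0.9/0.1 = 9.
Need (1/49) × 14ⁿ ≥ 9, i.e. 14ⁿ ≥ 441.
14² = 196 falls short of 441 but 14³ = 2744 reaches it, so n = 3.

3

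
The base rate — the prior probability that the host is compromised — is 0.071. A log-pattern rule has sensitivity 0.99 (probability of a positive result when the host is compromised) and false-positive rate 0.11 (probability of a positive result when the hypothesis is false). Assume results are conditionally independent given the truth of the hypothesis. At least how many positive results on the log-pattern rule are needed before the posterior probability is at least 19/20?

Prior odds = 0.071/0.929 = 71/929.
Likelihood ratio of a positive result = 0.99/0.11 = 9.
Target posterior odds = 0.95/0.05 = 19.
Need (71/929) × 9ⁿ ≥ 19, i.e. 9ⁿ ≥ 17651/71.
9² = 81 falls short of 17651/71 but 9³ = 729 reaches it, so n = 3.

3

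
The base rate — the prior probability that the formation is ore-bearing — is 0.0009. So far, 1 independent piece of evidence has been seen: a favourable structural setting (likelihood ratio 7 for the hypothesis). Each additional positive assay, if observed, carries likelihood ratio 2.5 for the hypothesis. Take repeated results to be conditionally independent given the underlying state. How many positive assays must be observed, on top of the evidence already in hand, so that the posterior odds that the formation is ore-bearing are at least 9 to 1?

8

Prior odds = 0.0009/0.9991 = 9/9991.
Bayes factor of the evidence already in hand = 7.
Odds after that evidence = (9/9991) × 7 = 63/9991.
Target odds = 9.
Need 2.5ⁿ ≥ 9 ÷ (63/9991) = 9991/7.
2.5⁷ = 610.3515625 falls short of 9991/7 but 2.5⁸ = 390625/256 reaches it, so n = 8.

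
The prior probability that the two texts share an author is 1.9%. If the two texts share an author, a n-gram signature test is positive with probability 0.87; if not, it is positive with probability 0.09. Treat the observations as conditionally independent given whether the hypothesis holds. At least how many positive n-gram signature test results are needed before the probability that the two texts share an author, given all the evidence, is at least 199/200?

Prior odds: 0.019 ÷ 0.981 = 19/981.
Likelihood ratio of a positive = 0.87/0.09 = 29/3.
Target odds: 0.995 ÷ 0.005 = 199.
Need (19/981) × (29/3)ⁿ ≥ 199, i.e. (29/3)ⁿ ≥ 195219/19.
(29/3)⁴ = 707281/81 falls short of 195219/19 but (29/3)⁵ = 20511149/243 reaches it, so n = 5.

5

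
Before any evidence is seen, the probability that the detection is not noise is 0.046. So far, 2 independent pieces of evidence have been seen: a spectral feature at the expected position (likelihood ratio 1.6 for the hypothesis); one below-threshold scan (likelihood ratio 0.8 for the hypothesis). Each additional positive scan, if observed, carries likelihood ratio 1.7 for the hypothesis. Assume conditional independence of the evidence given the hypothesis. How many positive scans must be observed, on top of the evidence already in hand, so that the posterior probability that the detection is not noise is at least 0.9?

10

Prior odds = 0.046/0.954 = 23/477.
Combined Bayes factor of the evidence already in hand = 1.6 × 0.8 = 1.28.
Odds after that evidence = (23/477) × 1.28 = 736/11925.
Target odds = 0.9/0.1 = 9.
Need 1.7ⁿ ≥ 9 ÷ (736/11925) = 107325/736.
1.7⁹ ≈118.588 falls short of 107325/736 but 1.7¹⁰ ≈201.599 reaches it, so n = 10.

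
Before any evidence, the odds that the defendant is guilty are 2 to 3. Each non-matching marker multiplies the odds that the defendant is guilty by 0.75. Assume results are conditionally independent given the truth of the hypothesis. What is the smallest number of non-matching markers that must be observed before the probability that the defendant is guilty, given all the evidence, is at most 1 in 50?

Prior odds = 2/3.
Likelihood ratio per non-matching marker = 0.75.
Target posterior odds = 0.02/0.98 = 1/49.
Need (2/3) × 0.75ⁿ ≤ 1/49, i.e. 0.75ⁿ ≤ 3/98.
0.75¹² = 531441/16777216 is still above 3/98 but 0.75¹³ = 1594323/67108864 is at or below it, so n = 13.

13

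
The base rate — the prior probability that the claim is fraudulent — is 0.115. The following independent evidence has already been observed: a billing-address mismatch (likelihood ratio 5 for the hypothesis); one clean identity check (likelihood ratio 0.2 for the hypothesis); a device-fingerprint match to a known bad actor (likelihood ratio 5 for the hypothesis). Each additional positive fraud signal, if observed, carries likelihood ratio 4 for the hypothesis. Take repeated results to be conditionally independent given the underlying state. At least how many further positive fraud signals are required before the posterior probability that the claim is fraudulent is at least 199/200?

5

Prior odds = 0.115/0.885 = 23/177.
Combined Bayes factor of the evidence already in hand = 5 × 0.2 × 5 = 5.
Odds after that evidence = (23/177) × 5 = 115/177.
Target odds = 0.995/0.005 = 199.
Need 4ⁿ ≥ 199 ÷ (115/177) = 35223/115.
4⁴ = 256 falls short of 35223/115 but 4⁵ = 1024 reaches it, so n = 5.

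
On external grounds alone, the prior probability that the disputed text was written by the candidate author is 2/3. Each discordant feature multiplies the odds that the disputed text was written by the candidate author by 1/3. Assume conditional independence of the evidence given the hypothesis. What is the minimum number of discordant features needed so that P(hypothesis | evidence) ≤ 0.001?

7

Prior odds = (2/3)/(1/3) = 2.
Likelihood ratio per discordant feature = 1/3.
Target odds: 0.001 ÷ 0.999 = 1/999.
Require (1/3)ⁿ ≤ 1/999 ÷ 2 = 1/1998.
(1/3)⁶ = 1/729 is still above 1/1998 but (1/3)⁷ = 1/2187 is at or below it, so n = 7.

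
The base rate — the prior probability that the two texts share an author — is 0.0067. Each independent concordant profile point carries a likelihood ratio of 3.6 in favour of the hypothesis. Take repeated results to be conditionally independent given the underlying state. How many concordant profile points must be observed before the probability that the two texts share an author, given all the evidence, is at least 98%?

Prior odds: 0.0067 ÷ 0.9933 = 67/9933.
Likelihood ratio per concordant profile point = 3.6.
Target posterior odds = 0.98/0.02 = 49.
Need (67/9933) × 3.6ⁿ ≥ 49, i.e. 3.6ⁿ ≥ 486717/67.
3.6⁶ = 34012224/15625 falls short of 486717/67 but 3.6⁷ = 612220032/78125 reaches it, so n = 7.

7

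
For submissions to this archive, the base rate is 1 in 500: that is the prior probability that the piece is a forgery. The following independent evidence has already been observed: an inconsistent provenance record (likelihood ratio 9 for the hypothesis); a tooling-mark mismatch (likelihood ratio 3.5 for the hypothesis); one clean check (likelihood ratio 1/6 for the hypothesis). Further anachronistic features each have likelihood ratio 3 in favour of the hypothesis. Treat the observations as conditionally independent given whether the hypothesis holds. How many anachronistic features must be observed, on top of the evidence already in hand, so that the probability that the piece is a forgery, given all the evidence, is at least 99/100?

9

Prior odds = 0.002/0.998 = 1/499.
Combined Bayes factor of the evidence already in hand = 9 × 3.5 × (1/6) = 5.25.
Odds after that evidence = (1/499) × 5.25 = 21/1996.
Target odds = 0.99/0.01 = 99.
Need 3ⁿ ≥ 99 ÷ (21/1996) = 65868/7.
3⁸ = 6561 falls short of 65868/7 but 3⁹ = 19683 reaches it, so n = 9.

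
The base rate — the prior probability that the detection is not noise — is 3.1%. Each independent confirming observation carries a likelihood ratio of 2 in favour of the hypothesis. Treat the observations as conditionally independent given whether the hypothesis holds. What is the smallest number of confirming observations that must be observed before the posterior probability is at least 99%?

12

Prior odds = 0.031/0.969 = 31/969.
Likelihood ratio per confirming observation = 2.
Target odds: 0.99 ÷ 0.01 = 99.
Need (31/969) × 2ⁿ ≥ 99, i.e. 2ⁿ ≥ 95931/31.
2¹¹ = 2048 falls short of 95931/31 but 2¹² = 4096 reaches it, so n = 12.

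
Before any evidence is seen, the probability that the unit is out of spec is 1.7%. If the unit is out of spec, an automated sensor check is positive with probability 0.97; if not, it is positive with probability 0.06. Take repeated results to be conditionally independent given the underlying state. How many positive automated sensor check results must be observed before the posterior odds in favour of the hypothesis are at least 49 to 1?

3

Prior odds: 0.017 ÷ 0.983 = 17/983.
Likelihood ratio of a positive = 0.97/0.06 = 97/6.
Target odds = 49.
Need (17/983) × (97/6)ⁿ ≥ 49, i.e. (97/6)ⁿ ≥ 48167/17.
(97/6)² = 9409/36 falls short of 48167/17 but (97/6)³ = 912673/216 reaches it, so n = 3.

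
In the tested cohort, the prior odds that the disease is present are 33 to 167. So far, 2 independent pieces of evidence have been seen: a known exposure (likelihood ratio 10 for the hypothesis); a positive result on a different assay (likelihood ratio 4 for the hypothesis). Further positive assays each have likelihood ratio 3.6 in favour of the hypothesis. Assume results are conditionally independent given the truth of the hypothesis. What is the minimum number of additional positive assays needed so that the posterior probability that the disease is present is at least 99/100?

Prior odds = 33/167.
Combined Bayes factor of the evidence already in hand = 10 × 4 = 40.
Odds after that evidence = (33/167) × 40 = 1320/167.
Target odds = 0.99/0.01 = 99.
Need 3.6ⁿ ≥ 99 ÷ (1320/167) = 12.525.
3.6¹ = 3.6 falls short of 12.525 but 3.6² = 12.96 reaches it, so n = 2.

2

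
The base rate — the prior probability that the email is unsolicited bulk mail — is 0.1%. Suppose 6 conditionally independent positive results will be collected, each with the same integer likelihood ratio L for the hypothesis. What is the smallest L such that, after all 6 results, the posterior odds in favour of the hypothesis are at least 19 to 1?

Prior odds = 0.001/0.999 = 1/999.
Target odds = 19.
Need L⁶ ≥ 19 ÷ (1/999) = 18981.
5⁶ = 15625 < 18981 ≤ 46656 = 6⁶, so L = 6.

6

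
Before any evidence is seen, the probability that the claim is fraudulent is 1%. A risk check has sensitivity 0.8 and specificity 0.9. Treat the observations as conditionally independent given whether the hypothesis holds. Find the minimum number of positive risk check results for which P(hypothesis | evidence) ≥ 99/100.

5

Prior odds = 0.01/0.99 = 1/99.
False-positive rate = 1 − 0.9 = 0.1; likelihood ratio of a positive = 0.8/0.1 = 8.
Target posterior odds = 0.99/0.01 = 99.
Require 8ⁿ ≥ 99 ÷ (1/99) = 9801.
8⁴ = 4096 falls short of 9801 but 8⁵ = 32768 reaches it, so n = 5.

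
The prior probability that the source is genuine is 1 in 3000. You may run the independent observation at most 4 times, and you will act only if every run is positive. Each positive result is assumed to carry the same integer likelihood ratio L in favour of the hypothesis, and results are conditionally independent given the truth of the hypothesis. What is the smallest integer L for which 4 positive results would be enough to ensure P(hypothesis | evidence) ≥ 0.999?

Prior odds = (1/3000)/(2999/3000) = 1/2999.
Target odds = 0.999/0.001 = 999.
Need L⁴ ≥ 999 ÷ (1/2999) = 2996001.
41⁴ = 2825761 < 2996001 ≤ 3111696 = 42⁴, so L = 42.

42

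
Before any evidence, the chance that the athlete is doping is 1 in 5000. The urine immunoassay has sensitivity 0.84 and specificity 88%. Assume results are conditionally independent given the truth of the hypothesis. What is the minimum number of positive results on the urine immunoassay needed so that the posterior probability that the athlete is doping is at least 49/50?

7

Prior odds = 0.0002/0.9998 = 1/4999.
False-positive rate = 1 − 0.88 = 0.12; likelihood ratio of a positive = 0.84/0.12 = 7.
Target odds: 0.98 ÷ 0.02 = 49.
Require 7ⁿ ≥ 49 ÷ (1/4999) = 244951.
7⁶ = 117649 falls short of 244951 but 7⁷ = 823543 reaches it, so n = 7.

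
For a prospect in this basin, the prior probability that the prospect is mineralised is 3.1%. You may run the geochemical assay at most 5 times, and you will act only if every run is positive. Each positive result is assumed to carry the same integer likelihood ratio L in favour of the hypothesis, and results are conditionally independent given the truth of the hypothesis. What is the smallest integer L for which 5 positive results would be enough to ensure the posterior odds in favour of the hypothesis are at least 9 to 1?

Prior odds = 0.031/0.969 = 31/969.
Target odds = 9.
Need L⁵ ≥ 9 ÷ (31/969) = 8721/31.
3⁵ = 243 < 8721/31 ≤ 1024 = 4⁵, so L = 4.

4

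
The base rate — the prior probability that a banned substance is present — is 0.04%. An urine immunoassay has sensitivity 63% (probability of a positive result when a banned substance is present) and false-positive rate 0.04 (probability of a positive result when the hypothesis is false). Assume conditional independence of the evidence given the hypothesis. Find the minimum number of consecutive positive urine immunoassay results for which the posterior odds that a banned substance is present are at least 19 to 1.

Prior odds = 0.0004/0.9996 = 1/2499.
Likelihood ratio of a positive result = 0.63/0.04 = 15.75.
Target odds = 19.
Need (1/2499) × 15.75ⁿ ≥ 19, i.e. 15.75ⁿ ≥ 47481.
15.75³ = 3906.984375 falls short of 47481 but 15.75⁴ = 15752961/256 reaches it, so n = 4.

4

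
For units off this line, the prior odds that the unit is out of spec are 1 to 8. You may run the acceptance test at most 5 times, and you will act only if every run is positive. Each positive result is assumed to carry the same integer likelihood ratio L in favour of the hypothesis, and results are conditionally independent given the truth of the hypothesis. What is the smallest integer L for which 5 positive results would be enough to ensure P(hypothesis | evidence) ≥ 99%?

Prior odds = 0.125.
Target odds = 0.99/0.01 = 99.
Need L⁵ ≥ 99 ÷ 0.125 = 792.
3⁵ = 243 < 792 ≤ 1024 = 4⁵, so L = 4.

4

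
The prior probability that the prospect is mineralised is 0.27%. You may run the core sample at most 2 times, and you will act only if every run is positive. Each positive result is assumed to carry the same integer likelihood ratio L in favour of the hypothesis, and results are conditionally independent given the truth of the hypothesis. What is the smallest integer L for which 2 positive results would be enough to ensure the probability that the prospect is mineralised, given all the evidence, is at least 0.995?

Prior odds = 0.0027/0.9973 = 27/9973.
Target odds = 0.995/0.005 = 199.
Need L² ≥ 199 ÷ (27/9973) = 1984627/27.
271² = 73441 < 1984627/27 ≤ 73984 = 272², so L = 272.

272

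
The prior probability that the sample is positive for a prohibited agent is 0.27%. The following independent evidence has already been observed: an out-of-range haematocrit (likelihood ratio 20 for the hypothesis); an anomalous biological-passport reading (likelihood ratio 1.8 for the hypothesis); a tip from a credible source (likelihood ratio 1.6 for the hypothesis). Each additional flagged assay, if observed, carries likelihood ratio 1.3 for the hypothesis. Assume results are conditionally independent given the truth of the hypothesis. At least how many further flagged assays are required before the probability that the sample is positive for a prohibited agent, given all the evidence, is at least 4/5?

Prior odds = 0.0027/0.9973 = 27/9973.
Combined Bayes factor of the evidence already in hand = 20 × 1.8 × 1.6 = 57.6.
Odds after that evidence = (27/9973) × 57.6 = 7776/49865.
Target odds = 0.8/0.2 = 4.
Need 1.3ⁿ ≥ 4 ÷ (7776/49865) = 49865/1944.
1.3¹² ≈23.2981 falls short of 49865/1944 but 1.3¹³ ≈30.2875 reaches it, so n = 13.

13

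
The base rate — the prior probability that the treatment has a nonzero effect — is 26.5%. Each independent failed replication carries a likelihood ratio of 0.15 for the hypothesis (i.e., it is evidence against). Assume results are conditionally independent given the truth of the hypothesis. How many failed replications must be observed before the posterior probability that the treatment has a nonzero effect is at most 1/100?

Prior odds: 0.265 ÷ 0.735 = 53/147.
Likelihood ratio per failed replication = 0.15.
Target posterior odds = 0.01/0.99 = 1/99.
Need (53/147) × 0.15ⁿ ≤ 1/99, i.e. 0.15ⁿ ≤ 49/1749.
0.15¹ = 0.15 is still above 49/1749 but 0.15² = 0.0225 is at or below it, so n = 2.

2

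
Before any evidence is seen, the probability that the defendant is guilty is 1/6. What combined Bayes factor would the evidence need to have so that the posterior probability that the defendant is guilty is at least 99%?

Prior odds = (1/6)/(5/6) = 0.2.
Target odds = 0.99/0.01 = 99.
Required Bayes factor = 99 ÷ 0.2 = 495.

495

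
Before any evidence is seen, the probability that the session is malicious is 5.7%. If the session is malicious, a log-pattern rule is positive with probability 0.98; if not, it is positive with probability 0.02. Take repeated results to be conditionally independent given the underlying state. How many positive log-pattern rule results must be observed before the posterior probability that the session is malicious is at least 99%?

2

Prior odds = 0.057/0.943 = 57/943.
Likelihood ratio of a positive = 0.98/0.02 = 49.
Target posterior odds = 0.99/0.01 = 99.
Need (57/943) × 49ⁿ ≥ 99, i.e. 49ⁿ ≥ 31119/19.
49¹ = 49 falls short of 31119/19 but 49² = 2401 reaches it, so n = 2.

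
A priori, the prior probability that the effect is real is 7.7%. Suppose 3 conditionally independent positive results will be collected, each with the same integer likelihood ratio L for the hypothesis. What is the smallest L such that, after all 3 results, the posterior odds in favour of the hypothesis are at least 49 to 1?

9

Prior odds = 0.077/0.923 = 77/923.
Target odds = 49.
Need L³ ≥ 49 ÷ (77/923) = 6461/11.
8³ = 512 < 6461/11 ≤ 729 = 9³, so L = 9.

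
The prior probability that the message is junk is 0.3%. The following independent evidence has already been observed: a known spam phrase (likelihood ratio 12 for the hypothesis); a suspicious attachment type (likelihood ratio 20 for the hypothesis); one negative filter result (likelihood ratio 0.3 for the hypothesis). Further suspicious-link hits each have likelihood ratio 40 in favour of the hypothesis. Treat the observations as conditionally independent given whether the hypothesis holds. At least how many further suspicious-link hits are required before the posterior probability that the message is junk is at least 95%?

Prior odds = 0.003/0.997 = 3/997.
Combined Bayes factor of the evidence already in hand = 12 × 20 × 0.3 = 72.
Odds after that evidence = (3/997) × 72 = 216/997.
Target odds = 0.95/0.05 = 19.
Need 40ⁿ ≥ 19 ÷ (216/997) = 18943/216.
40¹ = 40 falls short of 18943/216 but 40² = 1600 reaches it, so n = 2.

2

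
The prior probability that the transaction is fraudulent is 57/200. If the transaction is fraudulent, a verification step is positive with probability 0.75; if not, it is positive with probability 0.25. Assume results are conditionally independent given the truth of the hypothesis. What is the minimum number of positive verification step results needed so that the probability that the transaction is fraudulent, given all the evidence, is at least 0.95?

4

Prior odds: 0.285 ÷ 0.715 = 57/143.
Likelihood ratio of a positive = 0.75/0.25 = 3.
Target posterior odds = 0.95/0.05 = 19.
Require 3ⁿ ≥ 19 ÷ (57/143) = 143/3.
3³ = 27 falls short of 143/3 but 3⁴ = 81 reaches it, so n = 4.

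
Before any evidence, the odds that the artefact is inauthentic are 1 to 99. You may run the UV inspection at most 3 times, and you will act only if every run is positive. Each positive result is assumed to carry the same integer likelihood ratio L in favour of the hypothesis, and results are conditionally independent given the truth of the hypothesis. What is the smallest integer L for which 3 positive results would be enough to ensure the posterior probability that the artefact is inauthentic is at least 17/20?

Prior odds = 1/99.
Target odds = 0.85/0.15 = 17/3.
Need L³ ≥ 17/3 ÷ (1/99) = 561.
8³ = 512 < 561 ≤ 729 = 9³, so L = 9.

9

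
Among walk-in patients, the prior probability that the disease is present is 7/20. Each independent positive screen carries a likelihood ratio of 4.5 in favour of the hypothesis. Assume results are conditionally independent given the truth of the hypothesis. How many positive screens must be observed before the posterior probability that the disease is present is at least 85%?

2

Prior odds = 0.35/0.65 = 7/13.
Likelihood ratio per positive screen = 4.5.
Target odds: 0.85 ÷ 0.15 = 17/3.
Require 4.5ⁿ ≥ 17/3 ÷ (7/13) = 221/21.
4.5¹ = 4.5 falls short of 221/21 but 4.5² = 20.25 reaches it, so n = 2.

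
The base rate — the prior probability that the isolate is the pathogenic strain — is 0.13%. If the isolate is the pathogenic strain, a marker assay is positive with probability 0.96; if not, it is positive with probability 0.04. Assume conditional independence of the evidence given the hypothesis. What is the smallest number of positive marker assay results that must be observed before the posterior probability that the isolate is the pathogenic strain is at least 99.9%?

5

Prior odds: 0.0013 ÷ 0.9987 = 13/9987.
Likelihood ratio of a positive = 0.96/0.04 = 24.
Target posterior odds = 0.999/0.001 = 999.
Require 24ⁿ ≥ 999 ÷ (13/9987) = 9977013/13.
24⁴ = 331776 falls short of 9977013/13 but 24⁵ = 7962624 reaches it, so n = 5.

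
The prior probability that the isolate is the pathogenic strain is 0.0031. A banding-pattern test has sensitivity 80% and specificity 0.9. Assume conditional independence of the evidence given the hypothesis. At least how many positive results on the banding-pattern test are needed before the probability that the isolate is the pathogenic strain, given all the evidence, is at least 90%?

Prior odds = 0.0031/0.9969 = 31/9969.
False-positive rate = 1 − 0.9 = 0.1; likelihood ratio of a positive = 0.8/0.1 = 8.
Target odds: 0.9 ÷ 0.1 = 9.
Require 8ⁿ ≥ 9 ÷ (31/9969) = 89721/31.
8³ = 512 falls short of 89721/31 but 8⁴ = 4096 reaches it, so n = 4.

4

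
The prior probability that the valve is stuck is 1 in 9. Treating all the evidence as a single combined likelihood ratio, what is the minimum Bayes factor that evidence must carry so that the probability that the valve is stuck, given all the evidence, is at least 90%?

Prior odds = (1/9)/(8/9) = 0.125.
Target odds = 0.9/0.1 = 9.
Required Bayes factor = 9 ÷ 0.125 = 72.

72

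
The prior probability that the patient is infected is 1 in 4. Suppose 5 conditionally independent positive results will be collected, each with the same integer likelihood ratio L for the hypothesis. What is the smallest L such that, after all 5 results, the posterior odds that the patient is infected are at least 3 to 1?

Prior odds = 0.25/0.75 = 1/3.
Target odds = 3.
Need L⁵ ≥ 3 ÷ (1/3) = 9.
1⁵ = 1 < 9 ≤ 32 = 2⁵, so L = 2.

2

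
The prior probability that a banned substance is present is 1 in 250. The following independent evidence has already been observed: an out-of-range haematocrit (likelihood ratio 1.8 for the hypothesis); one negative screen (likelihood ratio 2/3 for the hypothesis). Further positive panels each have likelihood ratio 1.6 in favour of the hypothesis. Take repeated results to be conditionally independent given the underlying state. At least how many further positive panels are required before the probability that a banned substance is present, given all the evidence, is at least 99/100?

Prior odds = 0.004/0.996 = 1/249.
Combined Bayes factor of the evidence already in hand = 1.8 × (2/3) = 1.2.
Odds after that evidence = (1/249) × 1.2 = 2/415.
Target odds = 0.99/0.01 = 99.
Need 1.6ⁿ ≥ 99 ÷ (2/415) = 20542.5.
1.6²¹ ≈19342.8 falls short of 20542.5 but 1.6²² ≈30948.5 reaches it, so n = 22.

22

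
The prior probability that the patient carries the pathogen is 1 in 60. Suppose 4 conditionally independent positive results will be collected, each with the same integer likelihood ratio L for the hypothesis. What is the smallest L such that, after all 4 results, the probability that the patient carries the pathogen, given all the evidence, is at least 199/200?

Prior odds = (1/60)/(59/60) = 1/59.
Target odds = 0.995/0.005 = 199.
Need L⁴ ≥ 199 ÷ (1/59) = 11741.
10⁴ = 10000 < 11741 ≤ 14641 = 11⁴, so L = 11.

11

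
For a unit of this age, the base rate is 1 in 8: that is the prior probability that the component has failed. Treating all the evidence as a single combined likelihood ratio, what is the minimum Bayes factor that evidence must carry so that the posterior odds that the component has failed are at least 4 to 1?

Prior odds = 0.125/0.875 = 1/7.
Target odds = 4.
Required Bayes factor = 4 ÷ (1/7) = 28.

28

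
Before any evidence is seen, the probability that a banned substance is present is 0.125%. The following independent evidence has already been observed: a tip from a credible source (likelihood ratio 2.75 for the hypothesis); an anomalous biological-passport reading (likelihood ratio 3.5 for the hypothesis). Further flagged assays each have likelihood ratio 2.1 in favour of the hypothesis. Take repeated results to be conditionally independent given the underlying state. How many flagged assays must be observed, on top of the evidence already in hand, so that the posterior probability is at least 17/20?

9

Prior odds = 0.00125/0.99875 = 1/799.
Combined Bayes factor of the evidence already in hand = 2.75 × 3.5 = 9.625.
Odds after that evidence = (1/799) × 9.625 = 77/6392.
Target odds = 0.85/0.15 = 17/3.
Need 2.1ⁿ ≥ 17/3 ÷ (77/6392) = 108664/231.
2.1⁸ ≈378.229 falls short of 108664/231 but 2.1⁹ ≈794.28 reaches it, so n = 9.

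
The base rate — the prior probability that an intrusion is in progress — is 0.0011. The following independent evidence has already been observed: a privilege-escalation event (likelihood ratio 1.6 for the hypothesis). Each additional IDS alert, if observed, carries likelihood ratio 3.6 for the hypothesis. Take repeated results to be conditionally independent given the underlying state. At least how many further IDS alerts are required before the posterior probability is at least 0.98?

Prior odds = 0.0011/0.9989 = 11/9989.
Bayes factor of the evidence already in hand = 1.6.
Odds after that evidence = (11/9989) × 1.6 = 88/49945.
Target odds = 0.98/0.02 = 49.
Need 3.6ⁿ ≥ 49 ÷ (88/49945) = 2447305/88.
3.6⁷ = 612220032/78125 falls short of 2447305/88 but 3.6⁸ ≈28211.1 reaches it, so n = 8.

8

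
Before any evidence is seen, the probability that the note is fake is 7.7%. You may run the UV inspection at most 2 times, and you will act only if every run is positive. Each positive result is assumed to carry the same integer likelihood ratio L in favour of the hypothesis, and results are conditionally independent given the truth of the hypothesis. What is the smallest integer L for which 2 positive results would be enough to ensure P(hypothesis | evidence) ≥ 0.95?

16

Prior odds = 0.077/0.923 = 77/923.
Target odds = 0.95/0.05 = 19.
Need L² ≥ 19 ÷ (77/923) = 17537/77.
15² = 225 < 17537/77 ≤ 256 = 16², so L = 16.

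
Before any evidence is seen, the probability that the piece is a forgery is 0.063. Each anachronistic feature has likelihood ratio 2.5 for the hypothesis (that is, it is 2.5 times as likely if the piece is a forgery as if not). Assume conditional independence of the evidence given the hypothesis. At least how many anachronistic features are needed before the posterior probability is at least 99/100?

8

Prior odds: 0.063 ÷ 0.937 = 63/937.
Likelihood ratio per anachronistic feature = 2.5.
Target posterior odds = 0.99/0.01 = 99.
Require 2.5ⁿ ≥ 99 ÷ (63/937) = 10307/7.
2.5⁷ = 610.3515625 falls short of 10307/7 but 2.5⁸ = 390625/256 reaches it, so n = 8.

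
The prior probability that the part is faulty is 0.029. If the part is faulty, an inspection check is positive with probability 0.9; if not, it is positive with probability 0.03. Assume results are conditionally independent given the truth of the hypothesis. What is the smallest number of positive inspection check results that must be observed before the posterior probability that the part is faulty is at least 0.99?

3

Prior odds: 0.029 ÷ 0.971 = 29/971.
Likelihood ratio of a positive = 0.9/0.03 = 30.
Target posterior odds = 0.99/0.01 = 99.
Require 30ⁿ ≥ 99 ÷ (29/971) = 96129/29.
30² = 900 falls short of 96129/29 but 30³ = 27000 reaches it, so n = 3.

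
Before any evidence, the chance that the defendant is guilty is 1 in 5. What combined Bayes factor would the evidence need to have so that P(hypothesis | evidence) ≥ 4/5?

16

Prior odds = 0.2/0.8 = 0.25.
Target odds = 0.8/0.2 = 4.
Required Bayes factor = 4 ÷ 0.25 = 16.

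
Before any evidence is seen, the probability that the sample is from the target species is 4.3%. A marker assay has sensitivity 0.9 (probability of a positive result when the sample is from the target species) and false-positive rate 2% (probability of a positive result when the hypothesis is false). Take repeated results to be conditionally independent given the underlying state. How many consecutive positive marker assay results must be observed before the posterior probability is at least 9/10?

2

Prior odds = 0.043/0.957 = 43/957.
Likelihood ratio of a positive result = 0.9/0.02 = 45.
Target posterior odds = 0.9/0.1 = 9.
Require 45ⁿ ≥ 9 ÷ (43/957) = 8613/43.
45¹ = 45 falls short of 8613/43 but 45² = 2025 reaches it, so n = 2.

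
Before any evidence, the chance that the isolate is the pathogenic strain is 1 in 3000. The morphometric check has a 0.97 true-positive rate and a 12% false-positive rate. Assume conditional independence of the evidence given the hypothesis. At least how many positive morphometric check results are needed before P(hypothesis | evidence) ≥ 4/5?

5

Prior odds = (1/3000)/(2999/3000) = 1/2999.
Likelihood ratio of a positive result = 0.97/0.12 = 97/12.
Target odds: 0.8 ÷ 0.2 = 4.
Need (1/2999) × (97/12)ⁿ ≥ 4, i.e. (97/12)ⁿ ≥ 11996.
(97/12)⁴ = 88529281/20736 falls short of 11996 but (97/12)⁵ ≈34510.6 reaches it, so n = 5.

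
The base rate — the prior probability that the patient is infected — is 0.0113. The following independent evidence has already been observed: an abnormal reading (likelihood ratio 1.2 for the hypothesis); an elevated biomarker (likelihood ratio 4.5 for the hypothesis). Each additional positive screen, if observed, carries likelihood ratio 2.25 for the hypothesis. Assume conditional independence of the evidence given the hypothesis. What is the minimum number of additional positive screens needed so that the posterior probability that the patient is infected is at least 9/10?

Prior odds = 0.0113/0.9887 = 113/9887.
Combined Bayes factor of the evidence already in hand = 1.2 × 4.5 = 5.4.
Odds after that evidence = (113/9887) × 5.4 = 3051/49435.
Target odds = 0.9/0.1 = 9.
Need 2.25ⁿ ≥ 9 ÷ (3051/49435) = 49435/339.
2.25⁶ = 531441/4096 falls short of 49435/339 but 2.25⁷ = 4782969/16384 reaches it, so n = 7.

7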